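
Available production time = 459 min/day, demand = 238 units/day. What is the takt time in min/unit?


Formula: Takt Time = Available Production Time / Customer Demand
Takt = 459 min/day / 238 units/day
Takt = 1.93 min/unit

1.93 min/unit


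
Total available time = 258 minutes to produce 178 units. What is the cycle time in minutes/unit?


Formula: CT = Available Time / Number of Units
CT = 258 min / 178 units
CT = 1.45 min/unit

1.45 min/unit


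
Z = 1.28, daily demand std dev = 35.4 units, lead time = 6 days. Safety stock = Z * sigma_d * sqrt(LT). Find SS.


Formula: SS = z * sigma_d * sqrt(LT)
sqrt(LT) = sqrt(6) = 2.4495
SS = 1.28 * 35.4 * 2.4495
SS = 111.0 units

111.0 units


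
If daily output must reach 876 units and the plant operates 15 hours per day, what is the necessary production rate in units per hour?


Formula: Production Rate = Daily Demand / Available Hours
Rate = 876 units/day / 15 hours/day
Rate = 58.4 units/hour

58.4 units/hour


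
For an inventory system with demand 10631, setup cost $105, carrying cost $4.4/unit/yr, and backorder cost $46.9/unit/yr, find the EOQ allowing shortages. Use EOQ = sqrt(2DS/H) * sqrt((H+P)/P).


Formula: EOQ* = sqrt(2DS/H) * sqrt((H+P)/P)
Base EOQ = sqrt(2*10631*105/4.4) = 712.31 units
Correction = sqrt((4.4+46.9)/46.9) = 1.04586
EOQ* = 712.31 * 1.04586 = 745.0 units

745.0 units


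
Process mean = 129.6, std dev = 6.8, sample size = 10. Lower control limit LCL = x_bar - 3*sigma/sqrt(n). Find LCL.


LCL = 129.6 - 3 * 6.8 / sqrt(10)

123.15


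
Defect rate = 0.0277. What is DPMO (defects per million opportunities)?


DPMO = defect_rate * 1000000 = 0.0277 * 1000000

27700


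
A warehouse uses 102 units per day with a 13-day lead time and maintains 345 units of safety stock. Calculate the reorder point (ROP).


Formula: ROP = (Daily Demand * Lead Time) + Safety Stock
Demand during lead time = 102 * 13 = 1326 units
ROP = 1326 + 345 = 1671 units

1671 units


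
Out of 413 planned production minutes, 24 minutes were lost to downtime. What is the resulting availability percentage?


Formula: Availability = (Planned Time - Downtime) / Planned Time * 100
Uptime = 413 - 24 = 389 min
Availability = 389 / 413 * 100 = 94.2%

94.2%


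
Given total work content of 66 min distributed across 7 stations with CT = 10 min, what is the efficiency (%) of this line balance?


Formula: Efficiency = Sum of Task Times / (N_stations * CT) * 100
Total station capacity = 7 stations * 10 min = 70 min
Efficiency = 66 / 70 * 100 = 94.3%

94.3%


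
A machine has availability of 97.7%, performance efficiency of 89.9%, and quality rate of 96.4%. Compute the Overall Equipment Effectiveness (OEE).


Formula: OEE = Availability * Performance * Quality / 10000
A * P = 97.7% * 89.9% / 100 = 87.83%
OEE = 87.83% * 96.4% / 100 = 84.7%

84.7%


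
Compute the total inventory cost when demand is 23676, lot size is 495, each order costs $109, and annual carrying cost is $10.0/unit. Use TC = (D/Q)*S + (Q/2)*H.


TC = 23676/495 * 109 + 495/2 * 10.0

$7688.50


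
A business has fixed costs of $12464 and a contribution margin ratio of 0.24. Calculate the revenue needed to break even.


Formula: BER = Fixed Costs / Contribution Margin Ratio
BER = $12464 / 0.24
BER = $51933.33 (to the nearest cent)

$51933.33


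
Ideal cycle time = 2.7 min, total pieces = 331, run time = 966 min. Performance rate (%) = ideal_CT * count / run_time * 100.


Formula: Performance = (Ideal CT * Total Count) / Run Time * 100
Ideal output time = 2.7 * 331 = 893.7 min
Performance = 893.7 / 966 * 100 = 92.5%

92.5%


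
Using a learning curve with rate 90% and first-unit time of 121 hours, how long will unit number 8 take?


Formula: T_n = T_1 * (learning_rate)^(log2(n)) where learning_rate = rate/100
Doublings = log2(8) = 3
T_n = 121 * 0.9^3
T_n = 121 * 0.729 = 88.2 hours

88.2 hours


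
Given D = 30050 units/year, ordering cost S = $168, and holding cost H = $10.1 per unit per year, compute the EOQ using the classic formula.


Formula: EOQ = sqrt(2 * D * S / H)
Numerator: 2 * 30050 * 168 = 10096800
2DS/H = 10096800 / 10.1 = 999683.2
EOQ = sqrt(999683.2) = 999.8 units

999.8 units


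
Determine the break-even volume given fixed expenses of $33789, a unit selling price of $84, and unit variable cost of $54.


Formula: BEQ = Fixed Costs / (Price - Variable Cost)
Contribution margin = $84 - $54 = $30/unit
BEQ = ceil($33789 / $30/unit) = ceil(1126.3) = 1127 units

1127 units


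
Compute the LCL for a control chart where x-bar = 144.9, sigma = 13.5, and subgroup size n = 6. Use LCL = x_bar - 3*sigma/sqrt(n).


LCL = 144.9 - 3 * 13.5 / sqrt(6)

128.37


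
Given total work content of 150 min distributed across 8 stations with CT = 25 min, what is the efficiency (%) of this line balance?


Formula: Efficiency = Sum of Task Times / (N_stations * CT) * 100
Total station capacity = 8 stations * 25 min = 200 min
Efficiency = 150 / 200 * 100 = 75.0%

75.0%


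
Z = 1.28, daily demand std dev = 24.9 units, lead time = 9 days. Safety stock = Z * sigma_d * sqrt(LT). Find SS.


Formula: SS = z * sigma_d * sqrt(LT)
sqrt(LT) = sqrt(9) = 3.0
SS = 1.28 * 24.9 * 3.0
SS = 95.6 units

95.6 units


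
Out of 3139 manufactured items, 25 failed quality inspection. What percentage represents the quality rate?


Formula: Quality Rate = Good Pieces / Total Pieces * 100
Good pieces = 3139 - 25 = 3114
QR = 3114 / 3139 * 100 = 99.2%

99.2%


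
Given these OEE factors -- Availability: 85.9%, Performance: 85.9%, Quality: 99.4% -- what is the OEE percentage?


Formula: OEE = Availability * Performance * Quality / 10000
A * P = 85.9% * 85.9% / 100 = 73.79%
OEE = 73.79% * 99.4% / 100 = 73.3%

73.3%


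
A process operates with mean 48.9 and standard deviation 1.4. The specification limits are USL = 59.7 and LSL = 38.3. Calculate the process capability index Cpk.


Cpu = (59.7 - 48.9) / (3 * 1.4) = 2.57
Cpl = (48.9 - 38.3) / (3 * 1.4) = 2.52
Cpk = min(2.57, 2.52) = 2.52

2.52


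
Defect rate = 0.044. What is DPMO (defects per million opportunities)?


DPMO = defect_rate * 1000000 = 0.044 * 1000000

44000


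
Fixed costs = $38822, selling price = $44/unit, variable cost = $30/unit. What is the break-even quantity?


Formula: BEQ = Fixed Costs / (Price - Variable Cost)
Contribution margin = $44 - $30 = $14/unit
BEQ = ceil($38822 / $14/unit) = ceil(2773.0) = 2773 units

2773 units


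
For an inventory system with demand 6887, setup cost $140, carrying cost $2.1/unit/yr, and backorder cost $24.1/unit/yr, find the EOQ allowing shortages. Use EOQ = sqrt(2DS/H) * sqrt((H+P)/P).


Formula: EOQ* = sqrt(2DS/H) * sqrt((H+P)/P)
Base EOQ = sqrt(2*6887*140/2.1) = 958.26 units
Correction = sqrt((2.1+24.1)/24.1) = 1.04266
EOQ* = 958.26 * 1.04266 = 999.1 units

999.1 units


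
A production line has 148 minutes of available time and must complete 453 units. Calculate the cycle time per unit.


Formula: CT = Available Time / Number of Units
CT = 148 min / 453 units
CT = 0.33 min/unit

0.33 min/unit


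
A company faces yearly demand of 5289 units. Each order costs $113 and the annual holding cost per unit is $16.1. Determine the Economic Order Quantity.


Formula: EOQ = sqrt(2 * D * S / H)
Numerator: 2 * 5289 * 113 = 1195314
2DS/H = 1195314 / 16.1 = 74243.1
EOQ = sqrt(74243.1) = 272.5 units

272.5 units


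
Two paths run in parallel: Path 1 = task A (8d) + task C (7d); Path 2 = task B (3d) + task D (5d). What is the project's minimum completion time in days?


Path 1 = 8 + 7 = 15 days
Path 2 = 3 + 5 = 8 days
Duration = max(15, 8) = 15 days

15 days


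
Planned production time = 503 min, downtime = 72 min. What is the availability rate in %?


Formula: Availability = (Planned Time - Downtime) / Planned Time * 100
Uptime = 503 - 72 = 431 min
Availability = 431 / 503 * 100 = 85.7%

85.7%


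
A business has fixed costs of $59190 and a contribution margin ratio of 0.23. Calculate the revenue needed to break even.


Formula: BER = Fixed Costs / Contribution Margin Ratio
BER = $59190 / 0.23
BER = $257347.83 (to the nearest cent)

$257347.83


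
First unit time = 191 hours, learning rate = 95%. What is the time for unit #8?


Formula: T_n = T_1 * (learning_rate)^(log2(n)) where learning_rate = rate/100
Doublings = log2(8) = 3
T_n = 191 * 0.95^3
T_n = 191 * 0.8574 = 163.8 hours

163.8 hours


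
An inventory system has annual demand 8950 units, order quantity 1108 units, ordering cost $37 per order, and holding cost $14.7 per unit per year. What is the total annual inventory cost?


TC = 8950/1108 * 37 + 1108/2 * 14.7

$8442.67


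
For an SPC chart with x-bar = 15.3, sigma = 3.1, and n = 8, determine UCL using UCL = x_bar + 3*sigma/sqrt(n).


UCL = 15.3 + 3 * 3.1 / sqrt(8)

18.59


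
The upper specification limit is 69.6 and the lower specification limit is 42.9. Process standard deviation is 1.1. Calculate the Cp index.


Cp = (69.6 - 42.9) / (6 * 1.1)

4.05


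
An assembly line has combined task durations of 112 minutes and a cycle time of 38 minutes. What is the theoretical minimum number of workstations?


Formula: N_min = ceil(Sum of Task Times / Cycle Time)
N_min = ceil(112 min / 38 min) = ceil(2.9474)
N_min = 3 stations

3


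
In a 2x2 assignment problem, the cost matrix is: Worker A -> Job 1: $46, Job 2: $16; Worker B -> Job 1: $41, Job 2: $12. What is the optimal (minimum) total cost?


Option 1: A->1 + B->2 = $46 + $12 = $58
Option 2: A->2 + B->1 = $16 + $41 = $57
Min cost = min($58, $57) = $57

$57


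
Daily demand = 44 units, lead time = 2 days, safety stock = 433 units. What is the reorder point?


Formula: ROP = (Daily Demand * Lead Time) + Safety Stock
Demand during lead time = 44 * 2 = 88 units
ROP = 88 + 433 = 521 units

521 units


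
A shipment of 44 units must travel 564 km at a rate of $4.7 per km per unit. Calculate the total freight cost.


TC = dist * cost * units = 564 * 4.7 * 44 = $116635.20

$116635.20


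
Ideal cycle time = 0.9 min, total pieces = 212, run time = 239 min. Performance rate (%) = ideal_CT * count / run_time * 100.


Formula: Performance = (Ideal CT * Total Count) / Run Time * 100
Ideal output time = 0.9 * 212 = 190.8 min
Performance = 190.8 / 239 * 100 = 79.8%

79.8%


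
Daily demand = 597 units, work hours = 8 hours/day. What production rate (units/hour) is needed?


Formula: Production Rate = Daily Demand / Available Hours
Rate = 597 units/day / 8 hours/day
Rate = 74.6 units/hour

74.6 units/hour


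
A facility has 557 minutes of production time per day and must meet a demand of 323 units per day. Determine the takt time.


Formula: Takt Time = Available Production Time / Customer Demand
Takt = 557 min/day / 323 units/day
Takt = 1.72 min/unit

1.72 min/unit


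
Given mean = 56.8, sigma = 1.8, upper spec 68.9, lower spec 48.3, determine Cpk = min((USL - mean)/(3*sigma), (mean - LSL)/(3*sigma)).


Cpu = (68.9 - 56.8) / (3 * 1.8) = 2.24
Cpl = (56.8 - 48.3) / (3 * 1.8) = 1.57
Cpk = min(2.24, 1.57) = 1.57

1.57


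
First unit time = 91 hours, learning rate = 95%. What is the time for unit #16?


Formula: T_n = T_1 * (learning_rate)^(log2(n)) where learning_rate = rate/100
Doublings = log2(16) = 4
T_n = 91 * 0.95^4
T_n = 91 * 0.8145 = 74.1 hours

74.1 hours


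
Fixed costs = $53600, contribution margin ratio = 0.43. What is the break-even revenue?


Formula: BER = Fixed Costs / Contribution Margin Ratio
BER = $53600 / 0.43
BER = $124651.16 (to the nearest cent)

$124651.16


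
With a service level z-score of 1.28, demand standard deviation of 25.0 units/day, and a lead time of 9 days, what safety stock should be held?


Formula: SS = z * sigma_d * sqrt(LT)
sqrt(LT) = sqrt(9) = 3.0
SS = 1.28 * 25.0 * 3.0
SS = 96.0 units

96.0 units


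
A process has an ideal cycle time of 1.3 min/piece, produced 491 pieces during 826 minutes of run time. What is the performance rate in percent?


Formula: Performance = (Ideal CT * Total Count) / Run Time * 100
Ideal output time = 1.3 * 491 = 638.3 min
Performance = 638.3 / 826 * 100 = 77.3%

77.3%


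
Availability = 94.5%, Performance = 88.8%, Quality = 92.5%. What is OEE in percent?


Formula: OEE = Availability * Performance * Quality / 10000
A * P = 94.5% * 88.8% / 100 = 83.92%
OEE = 83.92% * 92.5% / 100 = 77.6%

77.6%


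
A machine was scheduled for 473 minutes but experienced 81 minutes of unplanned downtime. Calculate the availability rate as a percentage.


Formula: Availability = (Planned Time - Downtime) / Planned Time * 100
Uptime = 473 - 81 = 392 min
Availability = 392 / 473 * 100 = 82.9%

82.9%


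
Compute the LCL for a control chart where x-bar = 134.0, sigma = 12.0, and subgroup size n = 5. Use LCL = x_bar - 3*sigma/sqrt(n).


LCL = 134.0 - 3 * 12.0 / sqrt(5)

117.9


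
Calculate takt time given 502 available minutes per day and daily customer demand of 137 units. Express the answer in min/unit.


Formula: Takt Time = Available Production Time / Customer Demand
Takt = 502 min/day / 137 units/day
Takt = 3.66 min/unit

3.66 min/unit


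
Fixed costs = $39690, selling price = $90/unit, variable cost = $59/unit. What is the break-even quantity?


Formula: BEQ = Fixed Costs / (Price - Variable Cost)
Contribution margin = $90 - $59 = $31/unit
BEQ = ceil($39690 / $31/unit) = ceil(1280.32) = 1281 units

1281 units


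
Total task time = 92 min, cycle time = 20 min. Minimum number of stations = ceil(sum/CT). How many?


Formula: N_min = ceil(Sum of Task Times / Cycle Time)
N_min = ceil(92 min / 20 min) = ceil(4.6)
N_min = 5 stations

5


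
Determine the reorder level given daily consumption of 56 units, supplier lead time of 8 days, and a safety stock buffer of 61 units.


Formula: ROP = (Daily Demand * Lead Time) + Safety Stock
Demand during lead time = 56 * 8 = 448 units
ROP = 448 + 61 = 509 units

509 units


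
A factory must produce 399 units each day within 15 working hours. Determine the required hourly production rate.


Formula: Production Rate = Daily Demand / Available Hours
Rate = 399 units/day / 15 hours/day
Rate = 26.6 units/hour

26.6 units/hour


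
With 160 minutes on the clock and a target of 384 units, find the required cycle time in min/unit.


Formula: CT = Available Time / Number of Units
CT = 160 min / 384 units
CT = 0.42 min/unit

0.42 min/unit


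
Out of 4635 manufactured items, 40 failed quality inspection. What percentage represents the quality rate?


Formula: Quality Rate = Good Pieces / Total Pieces * 100
Good pieces = 4635 - 40 = 4595
QR = 4595 / 4635 * 100 = 99.1%

99.1%


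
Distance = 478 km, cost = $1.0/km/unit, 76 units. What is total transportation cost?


TC = dist * cost * units = 478 * 1.0 * 76 = $36328.00

$36328.00


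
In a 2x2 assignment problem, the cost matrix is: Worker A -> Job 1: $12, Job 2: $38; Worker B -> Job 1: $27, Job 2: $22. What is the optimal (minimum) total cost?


Option 1: A->1 + B->2 = $12 + $22 = $34
Option 2: A->2 + B->1 = $38 + $27 = $65
Min cost = min($34, $65) = $34

$34


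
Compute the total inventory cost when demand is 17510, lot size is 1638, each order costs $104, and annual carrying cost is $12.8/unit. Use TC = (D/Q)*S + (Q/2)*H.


TC = 17510/1638 * 104 + 1638/2 * 12.8

$11594.95


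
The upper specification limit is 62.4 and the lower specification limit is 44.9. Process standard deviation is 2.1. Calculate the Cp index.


Cp = (62.4 - 44.9) / (6 * 2.1)

1.39


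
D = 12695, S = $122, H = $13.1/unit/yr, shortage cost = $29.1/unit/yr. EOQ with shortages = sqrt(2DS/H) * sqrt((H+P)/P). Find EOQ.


Formula: EOQ* = sqrt(2DS/H) * sqrt((H+P)/P)
Base EOQ = sqrt(2*12695*122/13.1) = 486.27 units
Correction = sqrt((13.1+29.1)/29.1) = 1.20423
EOQ* = 486.27 * 1.20423 = 585.6 units

585.6 units


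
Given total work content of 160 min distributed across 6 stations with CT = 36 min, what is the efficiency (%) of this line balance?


Formula: Efficiency = Sum of Task Times / (N_stations * CT) * 100
Total station capacity = 6 stations * 36 min = 216 min
Efficiency = 160 / 216 * 100 = 74.1%

74.1%


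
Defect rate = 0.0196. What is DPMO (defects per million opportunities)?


DPMO = defect_rate * 1000000 = 0.0196 * 1000000

19600


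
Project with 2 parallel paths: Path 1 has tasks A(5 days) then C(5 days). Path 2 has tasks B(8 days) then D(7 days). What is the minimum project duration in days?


Path 1 = 5 + 5 = 10 days
Path 2 = 8 + 7 = 15 days
Duration = max(10, 15) = 15 days

15 days


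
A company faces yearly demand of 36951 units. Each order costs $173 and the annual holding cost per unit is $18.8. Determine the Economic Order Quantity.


Formula: EOQ = sqrt(2 * D * S / H)
Numerator: 2 * 36951 * 173 = 12785046
2DS/H = 12785046 / 18.8 = 680055.6
EOQ = sqrt(680055.6) = 824.7 units

824.7 units


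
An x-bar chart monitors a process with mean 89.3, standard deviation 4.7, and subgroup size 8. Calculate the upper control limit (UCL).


UCL = 89.3 + 3 * 4.7 / sqrt(8)

94.29


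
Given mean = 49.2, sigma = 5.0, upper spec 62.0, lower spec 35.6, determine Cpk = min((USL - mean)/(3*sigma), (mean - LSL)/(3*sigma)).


Cpu = (62.0 - 49.2) / (3 * 5.0) = 0.85
Cpl = (49.2 - 35.6) / (3 * 5.0) = 0.91
Cpk = min(0.85, 0.91) = 0.85

0.85


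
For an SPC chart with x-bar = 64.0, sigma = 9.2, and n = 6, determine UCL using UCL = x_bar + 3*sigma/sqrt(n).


UCL = 64.0 + 3 * 9.2 / sqrt(6)

75.27


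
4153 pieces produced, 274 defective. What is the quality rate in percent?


Formula: Quality Rate = Good Pieces / Total Pieces * 100
Good pieces = 4153 - 274 = 3879
QR = 3879 / 4153 * 100 = 93.4%

93.4%


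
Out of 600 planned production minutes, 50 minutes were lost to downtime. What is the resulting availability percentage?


Formula: Availability = (Planned Time - Downtime) / Planned Time * 100
Uptime = 600 - 50 = 550 min
Availability = 550 / 600 * 100 = 91.7%

91.7%


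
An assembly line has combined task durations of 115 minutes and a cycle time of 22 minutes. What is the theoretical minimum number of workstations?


Formula: N_min = ceil(Sum of Task Times / Cycle Time)
N_min = ceil(115 min / 22 min) = ceil(5.2273)
N_min = 6 stations

6


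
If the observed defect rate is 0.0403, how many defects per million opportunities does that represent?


DPMO = defect_rate * 1000000 = 0.0403 * 1000000

40300


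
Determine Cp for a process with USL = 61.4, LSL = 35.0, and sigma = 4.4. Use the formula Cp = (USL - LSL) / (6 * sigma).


Cp = (61.4 - 35.0) / (6 * 4.4)

1.0


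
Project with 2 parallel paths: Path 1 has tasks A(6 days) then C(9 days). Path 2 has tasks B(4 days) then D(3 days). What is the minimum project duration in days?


Path 1 = 6 + 9 = 15 days
Path 2 = 4 + 3 = 7 days
Duration = max(15, 7) = 15 days

15 days


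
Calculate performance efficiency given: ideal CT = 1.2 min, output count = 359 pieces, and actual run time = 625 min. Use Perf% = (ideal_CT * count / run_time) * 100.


Formula: Performance = (Ideal CT * Total Count) / Run Time * 100
Ideal output time = 1.2 * 359 = 430.8 min
Performance = 430.8 / 625 * 100 = 68.9%

68.9%


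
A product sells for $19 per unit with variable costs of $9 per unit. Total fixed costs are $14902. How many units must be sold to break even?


Formula: BEQ = Fixed Costs / (Price - Variable Cost)
Contribution margin = $19 - $9 = $10/unit
BEQ = ceil($14902 / $10/unit) = ceil(1490.2) = 1491 units

1491 units


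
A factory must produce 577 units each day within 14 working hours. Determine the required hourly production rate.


Formula: Production Rate = Daily Demand / Available Hours
Rate = 577 units/day / 14 hours/day
Rate = 41.2 units/hour

41.2 units/hour


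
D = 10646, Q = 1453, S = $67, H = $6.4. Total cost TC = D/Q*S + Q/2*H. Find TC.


TC = 10646/1453 * 67 + 1453/2 * 6.4

$5140.50


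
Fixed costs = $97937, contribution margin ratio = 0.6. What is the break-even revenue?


Formula: BER = Fixed Costs / Contribution Margin Ratio
BER = $97937 / 0.6
BER = $163228.33 (to the nearest cent)

$163228.33


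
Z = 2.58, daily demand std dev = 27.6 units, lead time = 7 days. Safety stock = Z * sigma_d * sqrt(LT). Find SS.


Formula: SS = z * sigma_d * sqrt(LT)
sqrt(LT) = sqrt(7) = 2.6458
SS = 2.58 * 27.6 * 2.6458
SS = 188.4 units

188.4 units


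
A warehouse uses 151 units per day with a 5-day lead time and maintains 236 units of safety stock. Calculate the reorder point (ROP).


Formula: ROP = (Daily Demand * Lead Time) + Safety Stock
Demand during lead time = 151 * 5 = 755 units
ROP = 755 + 236 = 991 units

991 units


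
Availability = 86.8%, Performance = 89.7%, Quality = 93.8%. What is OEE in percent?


Formula: OEE = Availability * Performance * Quality / 10000
A * P = 86.8% * 89.7% / 100 = 77.86%
OEE = 77.86% * 93.8% / 100 = 73.0%

73.0%


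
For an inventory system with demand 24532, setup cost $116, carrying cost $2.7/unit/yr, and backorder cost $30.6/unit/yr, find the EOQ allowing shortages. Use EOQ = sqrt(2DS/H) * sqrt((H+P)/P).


Formula: EOQ* = sqrt(2DS/H) * sqrt((H+P)/P)
Base EOQ = sqrt(2*24532*116/2.7) = 1451.87 units
Correction = sqrt((2.7+30.6)/30.6) = 1.04319
EOQ* = 1451.87 * 1.04319 = 1514.6 units

1514.6 units


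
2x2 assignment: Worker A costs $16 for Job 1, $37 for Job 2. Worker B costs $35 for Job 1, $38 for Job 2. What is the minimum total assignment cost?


Option 1: A->1 + B->2 = $16 + $38 = $54
Option 2: A->2 + B->1 = $37 + $35 = $72
Min cost = min($54, $72) = $54

$54


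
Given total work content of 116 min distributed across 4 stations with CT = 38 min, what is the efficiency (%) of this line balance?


Formula: Efficiency = Sum of Task Times / (N_stations * CT) * 100
Total station capacity = 4 stations * 38 min = 152 min
Efficiency = 116 / 152 * 100 = 76.3%

76.3%


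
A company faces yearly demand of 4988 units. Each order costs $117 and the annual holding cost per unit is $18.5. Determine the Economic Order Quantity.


Formula: EOQ = sqrt(2 * D * S / H)
Numerator: 2 * 4988 * 117 = 1167192
2DS/H = 1167192 / 18.5 = 63091.5
EOQ = sqrt(63091.5) = 251.2 units

251.2 units


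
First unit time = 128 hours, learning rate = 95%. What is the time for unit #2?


Formula: T_n = T_1 * (learning_rate)^(log2(n)) where learning_rate = rate/100
Doublings = log2(2) = 1
T_n = 128 * 0.95^1
T_n = 128 * 0.95 = 121.6 hours

121.6 hours


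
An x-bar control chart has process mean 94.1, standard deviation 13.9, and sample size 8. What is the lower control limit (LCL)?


LCL = 94.1 - 3 * 13.9 / sqrt(8)

79.36


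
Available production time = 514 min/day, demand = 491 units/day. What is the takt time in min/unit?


Formula: Takt Time = Available Production Time / Customer Demand
Takt = 514 min/day / 491 units/day
Takt = 1.05 min/unit

1.05 min/unit


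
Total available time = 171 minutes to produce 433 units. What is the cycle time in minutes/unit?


Formula: CT = Available Time / Number of Units
CT = 171 min / 433 units
CT = 0.39 min/unit

0.39 min/unit


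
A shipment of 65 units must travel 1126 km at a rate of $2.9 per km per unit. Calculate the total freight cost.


TC = dist * cost * units = 1126 * 2.9 * 65 = $212251.00

$212251.00


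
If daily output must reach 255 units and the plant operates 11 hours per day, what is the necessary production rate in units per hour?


Formula: Production Rate = Daily Demand / Available Hours
Rate = 255 units/day / 11 hours/day
Rate = 23.2 units/hour

23.2 units/hour


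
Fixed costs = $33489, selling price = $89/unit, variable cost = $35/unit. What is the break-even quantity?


Formula: BEQ = Fixed Costs / (Price - Variable Cost)
Contribution margin = $89 - $35 = $54/unit
BEQ = ceil($33489 / $54/unit) = ceil(620.17) = 621 units

621 units


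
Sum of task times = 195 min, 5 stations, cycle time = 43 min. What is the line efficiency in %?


Formula: Efficiency = Sum of Task Times / (N_stations * CT) * 100
Total station capacity = 5 stations * 43 min = 215 min
Efficiency = 195 / 215 * 100 = 90.7%

90.7%


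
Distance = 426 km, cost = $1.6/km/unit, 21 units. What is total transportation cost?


TC = dist * cost * units = 426 * 1.6 * 21 = $14313.60

$14313.60


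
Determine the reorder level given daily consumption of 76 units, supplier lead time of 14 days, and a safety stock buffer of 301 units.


Formula: ROP = (Daily Demand * Lead Time) + Safety Stock
Demand during lead time = 76 * 14 = 1064 units
ROP = 1064 + 301 = 1365 units

1365 units


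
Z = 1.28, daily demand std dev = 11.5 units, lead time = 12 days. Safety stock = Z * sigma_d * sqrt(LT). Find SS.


Formula: SS = z * sigma_d * sqrt(LT)
sqrt(LT) = sqrt(12) = 3.4641
SS = 1.28 * 11.5 * 3.4641
SS = 51.0 units

51.0 units


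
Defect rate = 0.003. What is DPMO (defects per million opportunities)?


DPMO = defect_rate * 1000000 = 0.003 * 1000000

3000


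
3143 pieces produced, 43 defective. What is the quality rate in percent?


Formula: Quality Rate = Good Pieces / Total Pieces * 100
Good pieces = 3143 - 43 = 3100
QR = 3100 / 3143 * 100 = 98.6%

98.6%


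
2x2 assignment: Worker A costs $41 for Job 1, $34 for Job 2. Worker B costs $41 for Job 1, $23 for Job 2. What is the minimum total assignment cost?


Option 1: A->1 + B->2 = $41 + $23 = $64
Option 2: A->2 + B->1 = $34 + $41 = $75
Min cost = min($64, $75) = $64

$64


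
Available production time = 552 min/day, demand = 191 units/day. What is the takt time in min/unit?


Formula: Takt Time = Available Production Time / Customer Demand
Takt = 552 min/day / 191 units/day
Takt = 2.89 min/unit

2.89 min/unit


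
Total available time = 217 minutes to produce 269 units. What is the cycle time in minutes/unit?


Formula: CT = Available Time / Number of Units
CT = 217 min / 269 units
CT = 0.81 min/unit

0.81 min/unit


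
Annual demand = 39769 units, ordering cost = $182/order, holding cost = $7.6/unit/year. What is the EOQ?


Formula: EOQ = sqrt(2 * D * S / H)
Numerator: 2 * 39769 * 182 = 14475916
2DS/H = 14475916 / 7.6 = 1904725.8
EOQ = sqrt(1904725.8) = 1380.1 units

1380.1 units


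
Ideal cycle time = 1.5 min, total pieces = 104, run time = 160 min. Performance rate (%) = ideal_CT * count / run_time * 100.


Formula: Performance = (Ideal CT * Total Count) / Run Time * 100
Ideal output time = 1.5 * 104 = 156.0 min
Performance = 156.0 / 160 * 100 = 97.5%

97.5%


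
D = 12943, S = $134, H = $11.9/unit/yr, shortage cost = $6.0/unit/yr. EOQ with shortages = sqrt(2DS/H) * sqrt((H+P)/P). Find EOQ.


Formula: EOQ* = sqrt(2DS/H) * sqrt((H+P)/P)
Base EOQ = sqrt(2*12943*134/11.9) = 539.9 units
Correction = sqrt((11.9+6.0)/6.0) = 1.72723
EOQ* = 539.9 * 1.72723 = 932.5 units

932.5 units


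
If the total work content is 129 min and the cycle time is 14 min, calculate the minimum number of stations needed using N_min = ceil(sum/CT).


Formula: N_min = ceil(Sum of Task Times / Cycle Time)
N_min = ceil(129 min / 14 min) = ceil(9.2143)
N_min = 10 stations

10


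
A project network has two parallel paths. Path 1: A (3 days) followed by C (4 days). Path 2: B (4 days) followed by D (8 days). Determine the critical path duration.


Path 1 = 3 + 4 = 7 days
Path 2 = 4 + 8 = 12 days
Duration = max(7, 12) = 12 days

12 days


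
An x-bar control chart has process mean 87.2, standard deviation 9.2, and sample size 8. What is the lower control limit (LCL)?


LCL = 87.2 - 3 * 9.2 / sqrt(8)

77.44


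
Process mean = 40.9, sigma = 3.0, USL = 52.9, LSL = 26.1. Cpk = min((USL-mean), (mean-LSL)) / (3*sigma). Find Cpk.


Cpu = (52.9 - 40.9) / (3 * 3.0) = 1.33
Cpl = (40.9 - 26.1) / (3 * 3.0) = 1.64
Cpk = min(1.33, 1.64) = 1.33

1.33


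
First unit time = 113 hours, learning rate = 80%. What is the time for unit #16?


Formula: T_n = T_1 * (learning_rate)^(log2(n)) where learning_rate = rate/100
Doublings = log2(16) = 4
T_n = 113 * 0.8^4
T_n = 113 * 0.4096 = 46.3 hours

46.3 hours


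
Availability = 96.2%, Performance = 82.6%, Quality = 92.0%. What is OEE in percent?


Formula: OEE = Availability * Performance * Quality / 10000
A * P = 96.2% * 82.6% / 100 = 79.46%
OEE = 79.46% * 92.0% / 100 = 73.1%

73.1%


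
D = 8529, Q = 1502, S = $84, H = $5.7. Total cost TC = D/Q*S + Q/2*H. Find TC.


TC = 8529/1502 * 84 + 1502/2 * 5.7

$4757.69


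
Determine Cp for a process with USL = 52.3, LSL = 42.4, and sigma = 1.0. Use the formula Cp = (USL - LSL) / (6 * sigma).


Cp = (52.3 - 42.4) / (6 * 1.0)

1.65


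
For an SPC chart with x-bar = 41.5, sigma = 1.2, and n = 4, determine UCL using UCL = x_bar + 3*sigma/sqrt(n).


UCL = 41.5 + 3 * 1.2 / sqrt(4)

43.3


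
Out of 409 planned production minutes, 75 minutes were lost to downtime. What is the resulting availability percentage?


Formula: Availability = (Planned Time - Downtime) / Planned Time * 100
Uptime = 409 - 75 = 334 min
Availability = 334 / 409 * 100 = 81.7%

81.7%


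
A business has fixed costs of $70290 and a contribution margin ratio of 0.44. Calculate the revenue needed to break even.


Formula: BER = Fixed Costs / Contribution Margin Ratio
BER = $70290 / 0.44
BER = $159750.00 (to the nearest cent)

$159750.00


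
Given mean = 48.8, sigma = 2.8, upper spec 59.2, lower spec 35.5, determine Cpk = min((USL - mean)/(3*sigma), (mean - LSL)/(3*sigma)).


Cpu = (59.2 - 48.8) / (3 * 2.8) = 1.24
Cpl = (48.8 - 35.5) / (3 * 2.8) = 1.58
Cpk = min(1.24, 1.58) = 1.24

1.24


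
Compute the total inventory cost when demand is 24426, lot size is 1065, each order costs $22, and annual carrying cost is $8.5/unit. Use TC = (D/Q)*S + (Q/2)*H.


TC = 24426/1065 * 22 + 1065/2 * 8.5

$5030.82


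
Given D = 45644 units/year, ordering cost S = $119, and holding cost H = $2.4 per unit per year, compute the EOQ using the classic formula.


Formula: EOQ = sqrt(2 * D * S / H)
Numerator: 2 * 45644 * 119 = 10863272
2DS/H = 10863272 / 2.4 = 4526363.3
EOQ = sqrt(4526363.3) = 2127.5 units

2127.5 units


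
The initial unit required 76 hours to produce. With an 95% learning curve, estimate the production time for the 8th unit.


Formula: T_n = T_1 * (learning_rate)^(log2(n)) where learning_rate = rate/100
Doublings = log2(8) = 3
T_n = 76 * 0.95^3
T_n = 76 * 0.8574 = 65.2 hours

65.2 hours


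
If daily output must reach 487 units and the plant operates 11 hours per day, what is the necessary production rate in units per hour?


Formula: Production Rate = Daily Demand / Available Hours
Rate = 487 units/day / 11 hours/day
Rate = 44.3 units/hour

44.3 units/hour


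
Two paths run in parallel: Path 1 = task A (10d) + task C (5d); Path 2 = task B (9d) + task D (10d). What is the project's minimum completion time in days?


Path 1 = 10 + 5 = 15 days
Path 2 = 9 + 10 = 19 days
Duration = max(15, 19) = 19 days

19 days


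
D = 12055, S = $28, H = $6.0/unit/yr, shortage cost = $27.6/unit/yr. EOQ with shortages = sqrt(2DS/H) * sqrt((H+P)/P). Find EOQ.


Formula: EOQ* = sqrt(2DS/H) * sqrt((H+P)/P)
Base EOQ = sqrt(2*12055*28/6.0) = 335.43 units
Correction = sqrt((6.0+27.6)/27.6) = 1.10335
EOQ* = 335.43 * 1.10335 = 370.1 units

370.1 units


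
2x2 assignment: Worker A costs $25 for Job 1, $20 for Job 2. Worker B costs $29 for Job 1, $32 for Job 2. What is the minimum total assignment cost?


Option 1: A->1 + B->2 = $25 + $32 = $57
Option 2: A->2 + B->1 = $20 + $29 = $49
Min cost = min($57, $49) = $49

$49


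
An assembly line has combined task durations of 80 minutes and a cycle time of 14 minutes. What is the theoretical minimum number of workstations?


Formula: N_min = ceil(Sum of Task Times / Cycle Time)
N_min = ceil(80 min / 14 min) = ceil(5.7143)
N_min = 6 stations

6


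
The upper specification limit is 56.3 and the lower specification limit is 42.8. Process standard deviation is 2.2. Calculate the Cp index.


Cp = (56.3 - 42.8) / (6 * 2.2)

1.02


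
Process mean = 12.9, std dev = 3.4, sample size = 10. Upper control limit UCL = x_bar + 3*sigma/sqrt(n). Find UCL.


UCL = 12.9 + 3 * 3.4 / sqrt(10)

16.13


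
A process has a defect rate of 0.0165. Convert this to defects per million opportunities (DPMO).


DPMO = defect_rate * 1000000 = 0.0165 * 1000000

16500


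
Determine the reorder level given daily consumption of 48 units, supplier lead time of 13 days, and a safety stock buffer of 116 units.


Formula: ROP = (Daily Demand * Lead Time) + Safety Stock
Demand during lead time = 48 * 13 = 624 units
ROP = 624 + 116 = 740 units

740 units


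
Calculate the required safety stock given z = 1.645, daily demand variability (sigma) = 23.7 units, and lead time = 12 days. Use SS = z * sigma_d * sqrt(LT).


Formula: SS = z * sigma_d * sqrt(LT)
sqrt(LT) = sqrt(12) = 3.4641
SS = 1.645 * 23.7 * 3.4641
SS = 135.1 units

135.1 units


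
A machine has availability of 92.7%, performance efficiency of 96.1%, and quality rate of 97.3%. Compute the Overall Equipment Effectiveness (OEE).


Formula: OEE = Availability * Performance * Quality / 10000
A * P = 92.7% * 96.1% / 100 = 89.08%
OEE = 89.08% * 97.3% / 100 = 86.7%

86.7%


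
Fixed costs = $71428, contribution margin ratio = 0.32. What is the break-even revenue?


Formula: BER = Fixed Costs / Contribution Margin Ratio
BER = $71428 / 0.32
BER = $223212.50 (to the nearest cent)

$223212.50


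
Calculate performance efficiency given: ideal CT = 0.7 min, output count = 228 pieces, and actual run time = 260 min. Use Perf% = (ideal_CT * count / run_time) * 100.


Formula: Performance = (Ideal CT * Total Count) / Run Time * 100
Ideal output time = 0.7 * 228 = 159.6 min
Performance = 159.6 / 260 * 100 = 61.4%

61.4%


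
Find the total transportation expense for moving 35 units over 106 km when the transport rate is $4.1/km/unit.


TC = dist * cost * units = 106 * 4.1 * 35 = $15211.00

$15211.00


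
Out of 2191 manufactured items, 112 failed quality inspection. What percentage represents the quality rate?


Formula: Quality Rate = Good Pieces / Total Pieces * 100
Good pieces = 2191 - 112 = 2079
QR = 2079 / 2191 * 100 = 94.9%

94.9%


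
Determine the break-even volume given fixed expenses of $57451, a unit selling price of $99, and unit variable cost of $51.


Formula: BEQ = Fixed Costs / (Price - Variable Cost)
Contribution margin = $99 - $51 = $48/unit
BEQ = ceil($57451 / $48/unit) = ceil(1196.9) = 1197 units

1197 units


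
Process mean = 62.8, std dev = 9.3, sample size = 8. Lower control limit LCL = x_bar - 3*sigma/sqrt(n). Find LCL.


LCL = 62.8 - 3 * 9.3 / sqrt(8)

52.94


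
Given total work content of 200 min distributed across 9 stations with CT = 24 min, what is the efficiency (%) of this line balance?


Formula: Efficiency = Sum of Task Times / (N_stations * CT) * 100
Total station capacity = 9 stations * 24 min = 216 min
Efficiency = 200 / 216 * 100 = 92.6%

92.6%


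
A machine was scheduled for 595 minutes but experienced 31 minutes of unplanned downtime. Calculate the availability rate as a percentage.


Formula: Availability = (Planned Time - Downtime) / Planned Time * 100
Uptime = 595 - 31 = 564 min
Availability = 564 / 595 * 100 = 94.8%

94.8%


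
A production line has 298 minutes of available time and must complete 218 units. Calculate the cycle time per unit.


Formula: CT = Available Time / Number of Units
CT = 298 min / 218 units
CT = 1.37 min/unit

1.37 min/unit


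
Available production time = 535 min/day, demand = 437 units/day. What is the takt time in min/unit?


Formula: Takt Time = Available Production Time / Customer Demand
Takt = 535 min/day / 437 units/day
Takt = 1.22 min/unit

1.22 min/unit


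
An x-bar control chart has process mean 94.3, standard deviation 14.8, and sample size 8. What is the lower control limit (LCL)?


LCL = 94.3 - 3 * 14.8 / sqrt(8)

78.6


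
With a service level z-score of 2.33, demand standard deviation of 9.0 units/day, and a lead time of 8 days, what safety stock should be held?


Formula: SS = z * sigma_d * sqrt(LT)
sqrt(LT) = sqrt(8) = 2.8284
SS = 2.33 * 9.0 * 2.8284
SS = 59.3 units

59.3 units


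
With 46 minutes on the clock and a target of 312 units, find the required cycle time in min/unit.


Formula: CT = Available Time / Number of Units
CT = 46 min / 312 units
CT = 0.15 min/unit

0.15 min/unit


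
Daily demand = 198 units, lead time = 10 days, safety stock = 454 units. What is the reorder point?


Formula: ROP = (Daily Demand * Lead Time) + Safety Stock
Demand during lead time = 198 * 10 = 1980 units
ROP = 1980 + 454 = 2434 units

2434 units


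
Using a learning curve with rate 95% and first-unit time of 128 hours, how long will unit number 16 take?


Formula: T_n = T_1 * (learning_rate)^(log2(n)) where learning_rate = rate/100
Doublings = log2(16) = 4
T_n = 128 * 0.95^4
T_n = 128 * 0.8145 = 104.3 hours

104.3 hours


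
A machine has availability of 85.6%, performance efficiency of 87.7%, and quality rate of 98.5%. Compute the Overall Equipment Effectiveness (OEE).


Formula: OEE = Availability * Performance * Quality / 10000
A * P = 85.6% * 87.7% / 100 = 75.07%
OEE = 75.07% * 98.5% / 100 = 73.9%

73.9%


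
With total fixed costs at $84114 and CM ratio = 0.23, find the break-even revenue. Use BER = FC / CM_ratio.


Formula: BER = Fixed Costs / Contribution Margin Ratio
BER = $84114 / 0.23
BER = $365713.04 (to the nearest cent)

$365713.04


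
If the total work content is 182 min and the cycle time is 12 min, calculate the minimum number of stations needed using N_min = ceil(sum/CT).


Formula: N_min = ceil(Sum of Task Times / Cycle Time)
N_min = ceil(182 min / 12 min) = ceil(15.1667)
N_min = 16 stations

16


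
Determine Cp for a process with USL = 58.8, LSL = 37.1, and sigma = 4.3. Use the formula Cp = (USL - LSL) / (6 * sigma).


Cp = (58.8 - 37.1) / (6 * 4.3)

0.84


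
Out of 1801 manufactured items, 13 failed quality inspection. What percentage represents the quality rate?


Formula: Quality Rate = Good Pieces / Total Pieces * 100
Good pieces = 1801 - 13 = 1788
QR = 1788 / 1801 * 100 = 99.3%

99.3%


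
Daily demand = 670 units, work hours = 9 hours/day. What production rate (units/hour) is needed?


Formula: Production Rate = Daily Demand / Available Hours
Rate = 670 units/day / 9 hours/day
Rate = 74.4 units/hour

74.4 units/hour


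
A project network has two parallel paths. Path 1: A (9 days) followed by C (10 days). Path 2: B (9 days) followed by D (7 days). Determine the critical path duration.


Path 1 = 9 + 10 = 19 days
Path 2 = 9 + 7 = 16 days
Duration = max(19, 16) = 19 days

19 days


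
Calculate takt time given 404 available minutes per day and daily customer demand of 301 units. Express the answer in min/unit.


Formula: Takt Time = Available Production Time / Customer Demand
Takt = 404 min/day / 301 units/day
Takt = 1.34 min/unit

1.34 min/unit


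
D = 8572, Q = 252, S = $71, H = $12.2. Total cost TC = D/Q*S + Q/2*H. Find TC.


TC = 8572/252 * 71 + 252/2 * 12.2

$3952.33


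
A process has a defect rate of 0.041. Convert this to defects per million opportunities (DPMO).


DPMO = defect_rate * 1000000 = 0.041 * 1000000

41000


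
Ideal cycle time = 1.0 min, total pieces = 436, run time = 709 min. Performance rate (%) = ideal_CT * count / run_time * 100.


Formula: Performance = (Ideal CT * Total Count) / Run Time * 100
Ideal output time = 1.0 * 436 = 436.0 min
Performance = 436.0 / 709 * 100 = 61.5%

61.5%


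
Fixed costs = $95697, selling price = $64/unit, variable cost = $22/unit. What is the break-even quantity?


Formula: BEQ = Fixed Costs / (Price - Variable Cost)
Contribution margin = $64 - $22 = $42/unit
BEQ = ceil($95697 / $42/unit) = ceil(2278.5) = 2279 units

2279 units
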